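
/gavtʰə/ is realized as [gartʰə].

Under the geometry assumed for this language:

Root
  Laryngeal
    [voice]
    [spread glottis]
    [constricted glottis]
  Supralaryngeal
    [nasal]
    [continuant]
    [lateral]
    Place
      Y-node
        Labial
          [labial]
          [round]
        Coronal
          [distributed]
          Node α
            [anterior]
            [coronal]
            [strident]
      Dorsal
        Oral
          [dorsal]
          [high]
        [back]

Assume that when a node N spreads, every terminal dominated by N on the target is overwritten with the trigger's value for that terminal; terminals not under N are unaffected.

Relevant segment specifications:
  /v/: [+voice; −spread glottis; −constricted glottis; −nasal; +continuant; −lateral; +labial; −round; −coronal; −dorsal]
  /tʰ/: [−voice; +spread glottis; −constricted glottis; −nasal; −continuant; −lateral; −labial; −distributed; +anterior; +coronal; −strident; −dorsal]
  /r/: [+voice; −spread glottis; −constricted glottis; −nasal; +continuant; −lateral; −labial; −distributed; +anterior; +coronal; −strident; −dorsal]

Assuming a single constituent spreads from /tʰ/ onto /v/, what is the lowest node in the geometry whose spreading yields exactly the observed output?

The alternation /v/ → [r] changes [labial], [round], [coronal], [anterior], [distributed], [strident] and nothing else.
Tracing each changed feature up the tree, the paths first meet at Y-node; any lower node misses at least one of them.
Delinking /v/'s Y-node and associating /tʰ/'s Y-node gives precisely the feature bundle of [r].
[continuant], [spread glottis] stay as in /v/ although /tʰ/ differs there, so no node dominating them spread; among the remaining candidates Y-node is the lowest that derives the output.

Y-node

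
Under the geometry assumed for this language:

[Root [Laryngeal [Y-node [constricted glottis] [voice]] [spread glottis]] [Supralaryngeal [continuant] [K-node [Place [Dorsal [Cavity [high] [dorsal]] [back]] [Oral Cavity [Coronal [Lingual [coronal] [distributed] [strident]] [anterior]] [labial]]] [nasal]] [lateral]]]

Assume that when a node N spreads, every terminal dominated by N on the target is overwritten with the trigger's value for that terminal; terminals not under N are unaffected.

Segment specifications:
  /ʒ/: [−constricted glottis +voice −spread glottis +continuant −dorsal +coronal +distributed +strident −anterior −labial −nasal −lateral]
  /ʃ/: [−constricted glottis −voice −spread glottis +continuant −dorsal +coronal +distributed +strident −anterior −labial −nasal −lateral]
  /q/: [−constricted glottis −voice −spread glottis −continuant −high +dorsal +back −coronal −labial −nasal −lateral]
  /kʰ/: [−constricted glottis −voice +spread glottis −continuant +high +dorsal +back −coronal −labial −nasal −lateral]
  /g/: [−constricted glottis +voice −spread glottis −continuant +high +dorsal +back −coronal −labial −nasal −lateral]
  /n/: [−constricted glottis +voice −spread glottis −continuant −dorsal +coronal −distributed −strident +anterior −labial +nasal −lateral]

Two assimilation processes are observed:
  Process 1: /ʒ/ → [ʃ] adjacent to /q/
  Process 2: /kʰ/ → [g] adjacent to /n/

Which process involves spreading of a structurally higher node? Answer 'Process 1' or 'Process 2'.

Process 1 alters [voice]; the lowest dominating node is [voice] (depth 3 from Root).
Process 2 alters [voice], [spread glottis]; the lowest common ancestor is Laryngeal (depth 1 from Root).
Laryngeal is closer to Root than [voice], so Process 2 spreads the higher node.

Process 2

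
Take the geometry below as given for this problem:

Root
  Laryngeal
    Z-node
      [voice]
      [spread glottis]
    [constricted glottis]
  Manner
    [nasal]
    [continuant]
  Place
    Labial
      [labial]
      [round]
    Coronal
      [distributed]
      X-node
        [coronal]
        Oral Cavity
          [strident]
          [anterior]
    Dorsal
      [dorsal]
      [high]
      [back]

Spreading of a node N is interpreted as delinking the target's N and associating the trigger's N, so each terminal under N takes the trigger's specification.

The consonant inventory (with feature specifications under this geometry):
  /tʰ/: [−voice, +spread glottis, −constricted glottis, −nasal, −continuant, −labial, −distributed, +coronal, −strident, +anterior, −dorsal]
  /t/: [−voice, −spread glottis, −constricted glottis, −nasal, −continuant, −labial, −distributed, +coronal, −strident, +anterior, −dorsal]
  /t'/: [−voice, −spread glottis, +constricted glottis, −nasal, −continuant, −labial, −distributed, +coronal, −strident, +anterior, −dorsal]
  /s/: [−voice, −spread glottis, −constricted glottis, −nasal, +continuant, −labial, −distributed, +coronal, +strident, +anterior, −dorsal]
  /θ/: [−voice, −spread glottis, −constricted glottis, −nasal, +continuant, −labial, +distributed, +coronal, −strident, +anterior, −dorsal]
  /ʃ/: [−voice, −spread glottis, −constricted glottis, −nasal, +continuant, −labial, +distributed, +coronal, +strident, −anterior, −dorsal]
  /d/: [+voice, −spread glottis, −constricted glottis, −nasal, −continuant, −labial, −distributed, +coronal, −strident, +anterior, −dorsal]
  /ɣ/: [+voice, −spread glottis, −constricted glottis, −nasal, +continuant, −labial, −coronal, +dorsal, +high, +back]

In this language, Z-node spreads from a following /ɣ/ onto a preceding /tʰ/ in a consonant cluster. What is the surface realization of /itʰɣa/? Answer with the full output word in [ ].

The Z-node node dominates the terminals [voice], [spread glottis].
After delinking /tʰ/'s Z-node and linking /ɣ/'s, the affected terminals become [+voice], [−spread glottis]; [constricted glottis], [nasal], [continuant], … (outside Z-node) are retained from /tʰ/.
This feature bundle is that of [d], so /itʰɣa/ surfaces as [idɣa].

[idɣa]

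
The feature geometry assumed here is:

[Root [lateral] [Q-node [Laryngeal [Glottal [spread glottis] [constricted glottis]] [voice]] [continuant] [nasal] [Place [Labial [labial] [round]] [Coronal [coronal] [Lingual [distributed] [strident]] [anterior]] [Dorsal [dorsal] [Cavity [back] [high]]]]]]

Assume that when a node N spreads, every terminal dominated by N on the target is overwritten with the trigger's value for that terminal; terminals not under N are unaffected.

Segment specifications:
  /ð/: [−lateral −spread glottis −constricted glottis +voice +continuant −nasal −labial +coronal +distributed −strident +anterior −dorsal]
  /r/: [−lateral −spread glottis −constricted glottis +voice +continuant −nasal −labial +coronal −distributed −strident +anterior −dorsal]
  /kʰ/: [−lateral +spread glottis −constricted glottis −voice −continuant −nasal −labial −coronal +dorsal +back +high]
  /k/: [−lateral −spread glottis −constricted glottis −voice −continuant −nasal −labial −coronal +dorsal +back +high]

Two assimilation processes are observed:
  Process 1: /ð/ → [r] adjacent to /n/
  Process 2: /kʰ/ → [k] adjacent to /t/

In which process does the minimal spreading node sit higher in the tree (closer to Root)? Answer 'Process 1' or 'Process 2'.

Process 2

Process 1 alters [distributed]; the lowest dominating node is [distributed] (depth 5 from Root).
In Process 2, [spread glottis] changes, so the minimal spreading node is [spread glottis] at depth 4.
[spread glottis] is closer to Root than [distributed], so Process 2 spreads the higher node.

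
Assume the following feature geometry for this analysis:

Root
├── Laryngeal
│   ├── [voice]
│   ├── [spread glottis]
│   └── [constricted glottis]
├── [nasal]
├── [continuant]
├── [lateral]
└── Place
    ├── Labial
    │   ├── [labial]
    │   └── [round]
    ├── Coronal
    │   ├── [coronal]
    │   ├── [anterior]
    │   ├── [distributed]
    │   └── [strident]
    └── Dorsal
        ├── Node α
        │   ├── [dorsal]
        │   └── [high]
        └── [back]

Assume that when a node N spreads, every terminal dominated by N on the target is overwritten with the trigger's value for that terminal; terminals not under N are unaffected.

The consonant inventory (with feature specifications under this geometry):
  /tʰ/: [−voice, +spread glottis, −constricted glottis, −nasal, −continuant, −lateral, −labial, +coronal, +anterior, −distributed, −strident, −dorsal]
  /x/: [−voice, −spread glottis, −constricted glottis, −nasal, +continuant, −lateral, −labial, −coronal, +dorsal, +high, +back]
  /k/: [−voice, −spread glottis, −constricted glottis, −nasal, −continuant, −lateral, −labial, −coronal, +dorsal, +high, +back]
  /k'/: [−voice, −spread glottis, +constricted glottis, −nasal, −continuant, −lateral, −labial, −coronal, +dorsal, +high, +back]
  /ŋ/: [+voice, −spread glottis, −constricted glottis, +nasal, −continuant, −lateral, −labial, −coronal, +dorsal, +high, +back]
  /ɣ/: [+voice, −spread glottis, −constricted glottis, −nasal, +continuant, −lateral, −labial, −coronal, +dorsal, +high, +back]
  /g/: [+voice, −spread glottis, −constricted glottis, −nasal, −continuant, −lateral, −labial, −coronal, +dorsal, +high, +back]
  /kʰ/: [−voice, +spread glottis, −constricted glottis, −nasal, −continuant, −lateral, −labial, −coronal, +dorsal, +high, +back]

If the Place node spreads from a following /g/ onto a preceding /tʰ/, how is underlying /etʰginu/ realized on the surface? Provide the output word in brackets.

[ekʰginu]

The Place node dominates the terminals [labial], [round], [coronal], [anterior], [distributed], [strident], [dorsal], [high], [back].
The target acquires /g/'s values for everything under Place — [−labial], [−coronal], [+dorsal], [+high], [+back] — while keeping its own [voice], [spread glottis], [constricted glottis], ….
The resulting bundle matches /kʰ/ in the inventory; substituting it for /tʰ/ gives [ekʰginu].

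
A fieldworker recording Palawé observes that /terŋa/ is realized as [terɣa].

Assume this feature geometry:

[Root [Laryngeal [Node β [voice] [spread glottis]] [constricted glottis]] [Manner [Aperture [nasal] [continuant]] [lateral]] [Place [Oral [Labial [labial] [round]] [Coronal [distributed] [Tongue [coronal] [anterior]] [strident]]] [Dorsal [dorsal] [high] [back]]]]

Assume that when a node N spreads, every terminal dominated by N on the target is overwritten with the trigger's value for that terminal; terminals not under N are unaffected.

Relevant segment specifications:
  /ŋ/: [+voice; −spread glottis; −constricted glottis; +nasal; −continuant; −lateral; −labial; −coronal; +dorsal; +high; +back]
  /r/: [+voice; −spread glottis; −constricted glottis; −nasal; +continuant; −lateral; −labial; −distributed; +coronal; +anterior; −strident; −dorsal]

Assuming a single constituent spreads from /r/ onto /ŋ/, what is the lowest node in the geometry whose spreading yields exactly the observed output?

Aperture

/ŋ/ and [ɣ] differ in [nasal], [continuant]; every other specified feature is identical.
The smallest constituent containing every changed terminal is Aperture — each of its daughters lacks at least one of the affected features.
Delinking /ŋ/'s Aperture and associating /r/'s Aperture gives precisely the feature bundle of [ɣ].
[dorsal], [coronal] stay as in /ŋ/ although /r/ differs there, so no node dominating them spread; among the remaining candidates Aperture is the lowest that derives the output.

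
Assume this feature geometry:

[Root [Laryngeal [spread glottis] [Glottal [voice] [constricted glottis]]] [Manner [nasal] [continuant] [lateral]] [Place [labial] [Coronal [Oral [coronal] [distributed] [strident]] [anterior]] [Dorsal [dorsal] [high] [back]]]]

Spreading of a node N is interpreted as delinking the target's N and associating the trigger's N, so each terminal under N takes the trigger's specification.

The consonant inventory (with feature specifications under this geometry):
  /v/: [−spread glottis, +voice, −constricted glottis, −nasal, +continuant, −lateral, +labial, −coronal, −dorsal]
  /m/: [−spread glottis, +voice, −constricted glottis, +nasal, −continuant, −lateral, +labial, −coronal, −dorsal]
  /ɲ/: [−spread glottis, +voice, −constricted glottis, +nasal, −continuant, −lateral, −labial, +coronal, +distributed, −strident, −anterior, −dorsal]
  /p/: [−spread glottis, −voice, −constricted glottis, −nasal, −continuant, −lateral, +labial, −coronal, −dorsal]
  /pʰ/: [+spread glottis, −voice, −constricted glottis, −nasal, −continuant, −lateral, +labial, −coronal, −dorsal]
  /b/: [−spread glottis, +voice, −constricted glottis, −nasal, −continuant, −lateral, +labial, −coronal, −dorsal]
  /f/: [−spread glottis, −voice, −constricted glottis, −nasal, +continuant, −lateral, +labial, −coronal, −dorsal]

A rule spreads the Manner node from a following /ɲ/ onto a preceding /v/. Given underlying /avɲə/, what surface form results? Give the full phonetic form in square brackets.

Manner immediately or transitively dominates [nasal], [continuant], [lateral].
The target acquires /ɲ/'s values for everything under Manner — [+nasal], [−continuant], [−lateral] — while keeping its own [spread glottis], [voice], [constricted glottis], ….
This feature bundle is that of [m], so /avɲə/ surfaces as [amɲə].

[amɲə]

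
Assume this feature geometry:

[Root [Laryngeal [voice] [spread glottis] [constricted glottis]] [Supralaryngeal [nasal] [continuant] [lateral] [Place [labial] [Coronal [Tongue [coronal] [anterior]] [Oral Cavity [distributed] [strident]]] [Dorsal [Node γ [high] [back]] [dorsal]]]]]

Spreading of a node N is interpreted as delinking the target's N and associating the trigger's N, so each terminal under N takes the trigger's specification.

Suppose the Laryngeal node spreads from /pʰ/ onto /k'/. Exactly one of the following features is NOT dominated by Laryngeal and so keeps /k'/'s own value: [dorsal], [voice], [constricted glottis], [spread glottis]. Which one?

[dorsal]

Laryngeal dominates exactly [voice], [spread glottis], [constricted glottis].
[constricted glottis], [spread glottis], [voice] all lie under Laryngeal, so they are overwritten when Laryngeal spreads.
[dorsal] is not within the Laryngeal subtree (it hangs from Dorsal), so /k'/'s [dorsal] value survives.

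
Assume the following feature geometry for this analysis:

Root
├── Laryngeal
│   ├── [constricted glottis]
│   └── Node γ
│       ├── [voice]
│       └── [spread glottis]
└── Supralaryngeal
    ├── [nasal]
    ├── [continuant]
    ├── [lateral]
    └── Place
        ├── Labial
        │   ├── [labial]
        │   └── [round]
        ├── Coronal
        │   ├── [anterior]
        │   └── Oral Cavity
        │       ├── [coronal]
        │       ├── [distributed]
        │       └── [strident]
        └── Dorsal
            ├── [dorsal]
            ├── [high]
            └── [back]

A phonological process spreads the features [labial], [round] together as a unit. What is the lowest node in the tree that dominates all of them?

Labial

[labial] lies under Labial (below Supralaryngeal).
[round]: Root / Supralaryngeal / Place / Labial / [round].
The lowest node appearing on every path is Labial; each proper daughter of Labial fails to dominate at least one of the listed features.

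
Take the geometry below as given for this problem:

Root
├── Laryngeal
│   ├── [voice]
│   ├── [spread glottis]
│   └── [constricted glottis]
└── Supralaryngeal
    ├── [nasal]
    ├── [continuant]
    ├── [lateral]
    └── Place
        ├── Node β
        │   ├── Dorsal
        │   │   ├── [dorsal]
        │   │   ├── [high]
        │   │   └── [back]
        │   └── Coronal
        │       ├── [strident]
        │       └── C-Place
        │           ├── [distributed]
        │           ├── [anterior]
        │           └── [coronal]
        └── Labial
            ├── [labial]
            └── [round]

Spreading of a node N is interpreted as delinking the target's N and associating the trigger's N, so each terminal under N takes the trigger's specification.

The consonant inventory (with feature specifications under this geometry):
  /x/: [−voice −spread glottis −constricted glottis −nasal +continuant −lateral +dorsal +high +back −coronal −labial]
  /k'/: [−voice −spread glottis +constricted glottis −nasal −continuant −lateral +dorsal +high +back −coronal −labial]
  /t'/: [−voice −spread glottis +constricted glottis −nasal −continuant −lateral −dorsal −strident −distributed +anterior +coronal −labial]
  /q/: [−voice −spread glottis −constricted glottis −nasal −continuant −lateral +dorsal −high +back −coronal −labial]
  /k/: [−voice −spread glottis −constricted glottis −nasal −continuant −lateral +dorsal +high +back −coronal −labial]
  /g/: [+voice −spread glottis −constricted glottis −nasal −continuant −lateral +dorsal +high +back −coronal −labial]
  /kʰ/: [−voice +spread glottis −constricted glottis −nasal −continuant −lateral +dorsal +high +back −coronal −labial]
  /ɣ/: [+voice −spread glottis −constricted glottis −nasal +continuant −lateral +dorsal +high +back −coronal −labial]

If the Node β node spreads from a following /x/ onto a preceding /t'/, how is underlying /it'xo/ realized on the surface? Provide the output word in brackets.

Node β immediately or transitively dominates [dorsal], [high], [back], [strident], [distributed], [anterior], [coronal].
The target acquires /x/'s values for everything under Node β — [+dorsal], [+high], [+back], [−coronal] — while keeping its own [voice], [spread glottis], [constricted glottis], ….
The resulting bundle matches /k'/ in the inventory; substituting it for /t'/ gives [ik'xo].

[ik'xo]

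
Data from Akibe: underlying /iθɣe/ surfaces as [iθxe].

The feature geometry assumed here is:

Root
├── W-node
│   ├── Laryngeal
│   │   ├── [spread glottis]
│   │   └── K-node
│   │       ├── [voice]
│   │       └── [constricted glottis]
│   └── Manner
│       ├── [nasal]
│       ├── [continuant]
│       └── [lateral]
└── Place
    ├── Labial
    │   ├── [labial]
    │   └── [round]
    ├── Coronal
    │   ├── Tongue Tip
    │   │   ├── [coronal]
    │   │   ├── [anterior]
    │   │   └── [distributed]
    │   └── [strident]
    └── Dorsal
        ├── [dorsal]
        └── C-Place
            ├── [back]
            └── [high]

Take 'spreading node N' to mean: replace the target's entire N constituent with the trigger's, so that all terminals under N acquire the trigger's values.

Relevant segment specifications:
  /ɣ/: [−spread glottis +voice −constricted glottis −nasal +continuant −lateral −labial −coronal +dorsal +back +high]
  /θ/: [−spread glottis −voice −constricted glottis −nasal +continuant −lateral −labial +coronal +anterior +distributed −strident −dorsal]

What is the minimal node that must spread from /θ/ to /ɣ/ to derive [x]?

[voice]

The alternation /ɣ/ → [x] changes [voice] and nothing else.
Only a single terminal changes, and /θ/ supplies the new value, so [voice] itself is the minimal spreading constituent.
Features on which the two segments disagree outside [voice], such as [dorsal], [coronal], are unchanged — nothing dominating them spread, and [voice] is the minimal sufficient constituent.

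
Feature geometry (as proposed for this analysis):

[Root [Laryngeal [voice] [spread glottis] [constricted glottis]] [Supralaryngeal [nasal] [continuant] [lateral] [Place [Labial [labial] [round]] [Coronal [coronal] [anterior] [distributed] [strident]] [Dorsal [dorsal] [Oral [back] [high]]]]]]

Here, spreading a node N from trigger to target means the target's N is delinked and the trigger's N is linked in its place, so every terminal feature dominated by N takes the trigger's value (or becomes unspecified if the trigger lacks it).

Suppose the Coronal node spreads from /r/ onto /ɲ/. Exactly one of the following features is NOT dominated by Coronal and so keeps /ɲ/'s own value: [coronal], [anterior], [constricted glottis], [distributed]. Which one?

Coronal dominates exactly [coronal], [anterior], [distributed], [strident].
Spreading Coronal replaces [anterior], [coronal], [distributed] with the trigger's values, since each sits inside the Coronal constituent.
[constricted glottis] is not within the Coronal subtree (it hangs from Laryngeal), so /ɲ/'s [constricted glottis] value survives.

[constricted glottis]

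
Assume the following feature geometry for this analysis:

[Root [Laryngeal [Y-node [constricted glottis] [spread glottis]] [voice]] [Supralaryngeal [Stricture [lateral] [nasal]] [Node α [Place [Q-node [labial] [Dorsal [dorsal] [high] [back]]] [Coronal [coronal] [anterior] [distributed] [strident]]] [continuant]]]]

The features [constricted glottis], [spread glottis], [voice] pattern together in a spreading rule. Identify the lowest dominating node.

[constricted glottis]: Root > Laryngeal > Y-node > [constricted glottis].
[spread glottis]: Root > Laryngeal > Y-node > [spread glottis].
[voice]: Root > Laryngeal > [voice].
The lowest node appearing on every path is Laryngeal; each proper daughter of Laryngeal fails to dominate at least one of the listed features.

Laryngeal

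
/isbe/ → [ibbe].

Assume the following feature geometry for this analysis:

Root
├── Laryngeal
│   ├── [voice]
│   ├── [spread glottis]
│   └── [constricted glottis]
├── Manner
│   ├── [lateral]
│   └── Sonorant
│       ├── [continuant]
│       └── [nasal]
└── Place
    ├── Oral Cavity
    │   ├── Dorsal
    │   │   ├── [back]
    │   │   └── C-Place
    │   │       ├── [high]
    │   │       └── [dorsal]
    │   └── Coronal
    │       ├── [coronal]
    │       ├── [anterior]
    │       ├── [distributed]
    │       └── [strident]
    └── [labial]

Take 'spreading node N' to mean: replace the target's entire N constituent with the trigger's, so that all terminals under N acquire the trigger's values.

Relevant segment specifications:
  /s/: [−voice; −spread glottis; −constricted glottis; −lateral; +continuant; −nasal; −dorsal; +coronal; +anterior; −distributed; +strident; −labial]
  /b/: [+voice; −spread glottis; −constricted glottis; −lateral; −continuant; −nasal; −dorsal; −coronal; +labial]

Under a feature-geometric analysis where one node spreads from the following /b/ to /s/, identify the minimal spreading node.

Feature comparison: [voice], [continuant], [labial], [coronal], [anterior], [distributed], [strident] differ between /s/ and [b]; the remaining terminals match.
In this geometry the lowest node dominating all of them is Root: every daughter of Root dominates only a proper subset, so no lower node suffices.
Spreading Root from /b/ overwrites each of those terminals with /b/'s values, yielding exactly [b].

Root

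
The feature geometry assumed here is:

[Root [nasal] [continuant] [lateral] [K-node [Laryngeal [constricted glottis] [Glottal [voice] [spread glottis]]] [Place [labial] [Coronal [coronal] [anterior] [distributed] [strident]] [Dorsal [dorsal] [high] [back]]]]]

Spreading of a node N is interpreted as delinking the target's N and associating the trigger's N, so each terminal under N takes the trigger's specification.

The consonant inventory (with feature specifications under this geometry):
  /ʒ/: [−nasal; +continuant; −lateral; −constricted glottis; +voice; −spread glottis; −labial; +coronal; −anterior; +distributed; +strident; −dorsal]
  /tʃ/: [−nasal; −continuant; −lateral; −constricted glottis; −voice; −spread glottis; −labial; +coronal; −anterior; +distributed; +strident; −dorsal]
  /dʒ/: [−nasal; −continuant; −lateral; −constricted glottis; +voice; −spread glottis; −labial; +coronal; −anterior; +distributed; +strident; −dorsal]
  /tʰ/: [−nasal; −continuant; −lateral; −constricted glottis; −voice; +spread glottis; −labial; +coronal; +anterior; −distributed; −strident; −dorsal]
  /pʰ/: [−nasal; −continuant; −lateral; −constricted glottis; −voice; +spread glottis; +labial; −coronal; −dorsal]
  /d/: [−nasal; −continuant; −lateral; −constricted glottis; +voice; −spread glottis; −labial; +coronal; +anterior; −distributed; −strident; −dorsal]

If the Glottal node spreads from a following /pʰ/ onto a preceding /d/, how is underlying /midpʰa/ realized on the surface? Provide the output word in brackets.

[mitʰpʰa]

Terminals under Glottal in this geometry: [voice], [spread glottis].
Spreading Glottal from /pʰ/ onto /d/ replaces those values with /pʰ/'s: [−voice], [+spread glottis]. Features outside Glottal ([nasal], [continuant], [lateral], …) stay as in /d/.
Among the inventory, only /tʰ/ has exactly this specification, giving the surface form [mitʰpʰa].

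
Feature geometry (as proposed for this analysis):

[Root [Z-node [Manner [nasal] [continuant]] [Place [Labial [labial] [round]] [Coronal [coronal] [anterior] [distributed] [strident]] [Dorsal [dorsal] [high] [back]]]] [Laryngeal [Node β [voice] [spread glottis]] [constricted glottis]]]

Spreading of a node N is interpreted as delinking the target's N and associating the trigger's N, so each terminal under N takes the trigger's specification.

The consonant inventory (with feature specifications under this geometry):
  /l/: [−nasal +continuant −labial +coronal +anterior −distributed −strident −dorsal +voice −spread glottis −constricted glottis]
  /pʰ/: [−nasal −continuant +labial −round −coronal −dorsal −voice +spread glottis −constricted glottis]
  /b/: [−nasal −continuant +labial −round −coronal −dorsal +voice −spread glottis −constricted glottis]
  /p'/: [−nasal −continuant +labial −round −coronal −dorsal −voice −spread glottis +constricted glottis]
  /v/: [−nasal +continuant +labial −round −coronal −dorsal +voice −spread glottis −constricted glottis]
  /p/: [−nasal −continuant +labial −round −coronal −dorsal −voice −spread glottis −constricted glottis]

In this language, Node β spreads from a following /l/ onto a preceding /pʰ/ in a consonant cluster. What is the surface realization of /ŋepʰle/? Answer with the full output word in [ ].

Node β immediately or transitively dominates [voice], [spread glottis].
Spreading Node β from /l/ onto /pʰ/ replaces those values with /l/'s: [+voice], [−spread glottis]. Features outside Node β ([nasal], [continuant], [labial], …) stay as in /pʰ/.
The resulting bundle matches /b/ in the inventory; substituting it for /pʰ/ gives [ŋeble].

[ŋeble]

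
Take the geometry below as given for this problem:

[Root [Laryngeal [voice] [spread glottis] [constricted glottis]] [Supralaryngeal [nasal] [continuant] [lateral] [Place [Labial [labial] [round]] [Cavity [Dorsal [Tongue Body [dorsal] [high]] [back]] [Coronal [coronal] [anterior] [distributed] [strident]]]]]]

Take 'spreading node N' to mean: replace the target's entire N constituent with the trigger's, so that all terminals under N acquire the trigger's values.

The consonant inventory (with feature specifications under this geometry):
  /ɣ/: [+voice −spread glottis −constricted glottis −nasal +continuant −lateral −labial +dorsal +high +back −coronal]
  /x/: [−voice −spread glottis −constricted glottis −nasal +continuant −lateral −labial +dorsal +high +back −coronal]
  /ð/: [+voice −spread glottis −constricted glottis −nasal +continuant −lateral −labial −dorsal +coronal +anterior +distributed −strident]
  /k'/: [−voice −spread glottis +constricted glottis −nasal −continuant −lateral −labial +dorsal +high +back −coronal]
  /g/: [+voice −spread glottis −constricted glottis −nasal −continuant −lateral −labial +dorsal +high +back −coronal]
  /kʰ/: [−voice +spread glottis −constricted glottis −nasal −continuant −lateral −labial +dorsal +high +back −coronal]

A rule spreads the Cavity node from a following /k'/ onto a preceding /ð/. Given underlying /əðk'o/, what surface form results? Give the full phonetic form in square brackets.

Cavity immediately or transitively dominates [dorsal], [high], [back], [coronal], [anterior], [distributed], [strident].
Spreading Cavity from /k'/ onto /ð/ replaces those values with /k'/'s: [+dorsal], [+high], [+back], [−coronal]. Features outside Cavity ([voice], [spread glottis], [constricted glottis], …) stay as in /ð/.
The resulting bundle matches /ɣ/ in the inventory; substituting it for /ð/ gives [əɣk'o].

[əɣk'o]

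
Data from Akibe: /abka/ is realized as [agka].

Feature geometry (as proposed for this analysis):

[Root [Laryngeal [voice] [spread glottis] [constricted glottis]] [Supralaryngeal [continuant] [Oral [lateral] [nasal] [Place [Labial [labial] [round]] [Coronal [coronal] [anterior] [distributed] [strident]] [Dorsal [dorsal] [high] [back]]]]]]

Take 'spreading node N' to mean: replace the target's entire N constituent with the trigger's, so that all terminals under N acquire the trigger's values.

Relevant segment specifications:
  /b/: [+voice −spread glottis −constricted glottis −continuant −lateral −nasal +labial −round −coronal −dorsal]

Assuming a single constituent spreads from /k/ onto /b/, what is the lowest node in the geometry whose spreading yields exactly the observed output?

Place

Feature comparison: [labial], [round], [dorsal], [high], [back] differ between /b/ and [g]; the remaining terminals match.
Tracing each changed feature up the tree, the paths first meet at Place; any lower node misses at least one of them.
Spreading Place from /k/ overwrites each of those terminals with /k/'s values, yielding exactly [g].
[voice], a feature on which the two segments disagree outside Place, is unchanged — nothing dominating it spread, and Place is the minimal sufficient constituent.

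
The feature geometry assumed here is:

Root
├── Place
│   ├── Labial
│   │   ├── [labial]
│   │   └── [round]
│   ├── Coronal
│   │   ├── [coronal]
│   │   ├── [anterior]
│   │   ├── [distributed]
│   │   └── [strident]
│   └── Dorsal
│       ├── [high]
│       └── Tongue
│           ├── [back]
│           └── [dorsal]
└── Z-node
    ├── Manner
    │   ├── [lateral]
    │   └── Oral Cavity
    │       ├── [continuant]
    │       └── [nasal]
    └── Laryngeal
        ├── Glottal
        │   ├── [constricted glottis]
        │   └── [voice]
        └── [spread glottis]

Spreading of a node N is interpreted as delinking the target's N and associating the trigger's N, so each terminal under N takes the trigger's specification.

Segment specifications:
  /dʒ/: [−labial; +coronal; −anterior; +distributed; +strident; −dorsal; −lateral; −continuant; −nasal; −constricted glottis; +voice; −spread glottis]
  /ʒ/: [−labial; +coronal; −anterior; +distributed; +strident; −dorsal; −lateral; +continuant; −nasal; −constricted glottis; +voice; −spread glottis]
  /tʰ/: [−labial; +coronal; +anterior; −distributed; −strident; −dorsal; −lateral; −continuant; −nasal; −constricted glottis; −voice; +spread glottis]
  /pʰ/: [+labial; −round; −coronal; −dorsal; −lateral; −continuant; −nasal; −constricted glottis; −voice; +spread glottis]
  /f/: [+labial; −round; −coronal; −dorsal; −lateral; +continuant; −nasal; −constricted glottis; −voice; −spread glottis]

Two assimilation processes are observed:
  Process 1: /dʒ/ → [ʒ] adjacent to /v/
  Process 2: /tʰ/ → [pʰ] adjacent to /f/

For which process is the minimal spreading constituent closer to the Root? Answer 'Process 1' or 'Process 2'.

Process 2

Process 1: the feature that changes is [continuant]; the minimal node is [continuant] (depth 4).
Process 2 alters [labial], [round], [coronal], [anterior], [distributed], [strident]; the lowest common ancestor is Place (depth 1 from Root).
Depth 1 < depth 4; Process 2 involves the structurally higher constituent Place.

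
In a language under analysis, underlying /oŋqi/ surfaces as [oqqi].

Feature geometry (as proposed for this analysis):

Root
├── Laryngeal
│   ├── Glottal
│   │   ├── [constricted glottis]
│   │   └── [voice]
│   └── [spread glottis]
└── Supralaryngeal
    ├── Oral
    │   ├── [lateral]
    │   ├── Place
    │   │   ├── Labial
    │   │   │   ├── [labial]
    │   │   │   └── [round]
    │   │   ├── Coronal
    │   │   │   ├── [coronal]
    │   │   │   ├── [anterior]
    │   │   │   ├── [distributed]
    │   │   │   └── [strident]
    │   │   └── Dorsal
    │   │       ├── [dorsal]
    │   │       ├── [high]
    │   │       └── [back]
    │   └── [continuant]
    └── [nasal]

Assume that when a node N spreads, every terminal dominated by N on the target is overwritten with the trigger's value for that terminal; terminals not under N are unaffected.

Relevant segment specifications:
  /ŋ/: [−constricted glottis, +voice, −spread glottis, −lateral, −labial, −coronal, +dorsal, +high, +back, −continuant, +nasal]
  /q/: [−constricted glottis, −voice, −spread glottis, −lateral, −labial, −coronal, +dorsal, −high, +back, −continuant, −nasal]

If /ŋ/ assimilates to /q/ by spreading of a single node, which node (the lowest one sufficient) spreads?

Feature comparison: [voice], [nasal], [high] differ between /ŋ/ and [q]; the remaining terminals match.
Tracing each changed feature up the tree, the paths first meet at Root; any lower node misses at least one of them.
Delinking /ŋ/'s Root and associating /q/'s Root gives precisely the feature bundle of [q].

Root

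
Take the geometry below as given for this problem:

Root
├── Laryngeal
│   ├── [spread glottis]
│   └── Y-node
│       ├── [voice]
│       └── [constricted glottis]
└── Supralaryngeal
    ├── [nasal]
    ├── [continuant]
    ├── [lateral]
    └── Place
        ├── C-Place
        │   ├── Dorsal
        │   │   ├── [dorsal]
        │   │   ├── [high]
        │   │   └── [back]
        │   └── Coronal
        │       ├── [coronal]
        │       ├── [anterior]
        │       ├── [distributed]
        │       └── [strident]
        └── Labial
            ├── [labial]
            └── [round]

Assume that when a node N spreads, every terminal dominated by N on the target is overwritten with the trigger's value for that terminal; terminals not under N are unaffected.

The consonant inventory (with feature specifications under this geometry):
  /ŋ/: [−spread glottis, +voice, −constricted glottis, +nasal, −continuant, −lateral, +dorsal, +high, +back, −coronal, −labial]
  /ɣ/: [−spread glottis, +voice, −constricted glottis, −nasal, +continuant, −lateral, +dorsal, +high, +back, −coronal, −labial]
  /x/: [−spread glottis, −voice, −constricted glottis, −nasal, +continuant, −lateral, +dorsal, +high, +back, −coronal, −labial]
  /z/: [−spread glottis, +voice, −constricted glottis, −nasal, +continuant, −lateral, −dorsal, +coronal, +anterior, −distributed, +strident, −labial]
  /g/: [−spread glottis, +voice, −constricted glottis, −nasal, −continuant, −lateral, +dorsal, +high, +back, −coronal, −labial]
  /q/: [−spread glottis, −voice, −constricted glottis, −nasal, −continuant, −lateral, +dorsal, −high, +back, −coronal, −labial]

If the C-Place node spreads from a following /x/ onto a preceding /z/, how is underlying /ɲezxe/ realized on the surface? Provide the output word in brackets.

[ɲeɣxe]

The C-Place node dominates the terminals [dorsal], [high], [back], [coronal], [anterior], [distributed], [strident].
After delinking /z/'s C-Place and linking /x/'s, the affected terminals become [+dorsal], [+high], [+back], [−coronal]; [spread glottis], [voice], [constricted glottis], … (outside C-Place) are retained from /z/.
Among the inventory, only /ɣ/ has exactly this specification, giving the surface form [ɲeɣxe].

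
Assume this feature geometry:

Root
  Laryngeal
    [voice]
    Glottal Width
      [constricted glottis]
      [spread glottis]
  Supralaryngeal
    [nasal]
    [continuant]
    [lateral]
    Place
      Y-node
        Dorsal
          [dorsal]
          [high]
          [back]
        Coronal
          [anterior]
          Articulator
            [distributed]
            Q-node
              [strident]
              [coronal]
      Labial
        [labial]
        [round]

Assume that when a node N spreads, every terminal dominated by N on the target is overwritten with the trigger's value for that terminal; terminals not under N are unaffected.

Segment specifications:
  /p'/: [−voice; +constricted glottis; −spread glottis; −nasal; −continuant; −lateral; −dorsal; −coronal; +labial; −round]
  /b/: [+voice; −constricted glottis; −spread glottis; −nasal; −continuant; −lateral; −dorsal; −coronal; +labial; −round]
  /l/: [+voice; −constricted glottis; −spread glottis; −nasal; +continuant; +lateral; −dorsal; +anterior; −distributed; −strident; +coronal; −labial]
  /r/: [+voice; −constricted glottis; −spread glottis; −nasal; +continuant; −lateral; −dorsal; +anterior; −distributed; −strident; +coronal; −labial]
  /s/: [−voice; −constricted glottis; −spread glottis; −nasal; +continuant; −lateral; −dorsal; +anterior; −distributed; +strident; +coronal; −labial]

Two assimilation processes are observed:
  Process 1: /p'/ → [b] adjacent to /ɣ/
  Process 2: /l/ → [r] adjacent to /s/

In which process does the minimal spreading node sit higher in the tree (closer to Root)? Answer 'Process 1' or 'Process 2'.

Process 1 alters [voice], [constricted glottis]; the lowest common ancestor is Laryngeal (depth 1 from Root).
In Process 2, [lateral] changes, so the minimal spreading node is [lateral] at depth 2.
Laryngeal is closer to Root than [lateral], so Process 1 spreads the higher node.

Process 1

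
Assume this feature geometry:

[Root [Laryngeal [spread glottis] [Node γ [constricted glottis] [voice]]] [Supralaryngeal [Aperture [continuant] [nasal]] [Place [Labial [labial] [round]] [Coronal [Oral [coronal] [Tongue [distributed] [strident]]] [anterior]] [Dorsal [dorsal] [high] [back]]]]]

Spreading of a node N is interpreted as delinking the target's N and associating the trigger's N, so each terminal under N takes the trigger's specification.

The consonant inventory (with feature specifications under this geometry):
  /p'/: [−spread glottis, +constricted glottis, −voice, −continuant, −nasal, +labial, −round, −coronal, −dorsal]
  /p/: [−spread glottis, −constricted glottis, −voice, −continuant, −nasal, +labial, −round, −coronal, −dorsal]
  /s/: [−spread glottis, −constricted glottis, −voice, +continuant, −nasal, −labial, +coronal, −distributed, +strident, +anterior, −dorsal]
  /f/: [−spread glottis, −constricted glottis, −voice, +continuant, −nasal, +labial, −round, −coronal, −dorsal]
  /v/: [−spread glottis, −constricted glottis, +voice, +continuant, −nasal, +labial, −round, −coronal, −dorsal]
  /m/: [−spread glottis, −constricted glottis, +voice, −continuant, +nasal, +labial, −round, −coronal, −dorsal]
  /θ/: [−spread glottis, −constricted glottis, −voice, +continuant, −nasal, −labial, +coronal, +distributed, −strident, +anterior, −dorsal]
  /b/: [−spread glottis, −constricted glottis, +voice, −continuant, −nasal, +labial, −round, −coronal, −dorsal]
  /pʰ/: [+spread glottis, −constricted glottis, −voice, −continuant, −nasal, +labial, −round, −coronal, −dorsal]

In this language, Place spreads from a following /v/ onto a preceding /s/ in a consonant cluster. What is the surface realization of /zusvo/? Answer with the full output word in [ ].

[zufvo]

Place immediately or transitively dominates [labial], [round], [coronal], [distributed], [strident], [anterior], [dorsal], [high], [back].
Spreading Place from /v/ onto /s/ replaces those values with /v/'s: [+labial], [−round], [−coronal], [−dorsal]. Features outside Place ([spread glottis], [constricted glottis], [voice], …) stay as in /s/.
The resulting bundle matches /f/ in the inventory; substituting it for /s/ gives [zufvo].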